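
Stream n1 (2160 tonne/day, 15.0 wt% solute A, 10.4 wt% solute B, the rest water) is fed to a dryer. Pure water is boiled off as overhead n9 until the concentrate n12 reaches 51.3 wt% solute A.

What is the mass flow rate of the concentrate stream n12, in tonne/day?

631.6 tonne/day

solute A is conserved: 2160×0.150 = 324 tonne/day all reports to the concentrate.
Concentrate = 324/(target fraction) = 631.58 tonne/day.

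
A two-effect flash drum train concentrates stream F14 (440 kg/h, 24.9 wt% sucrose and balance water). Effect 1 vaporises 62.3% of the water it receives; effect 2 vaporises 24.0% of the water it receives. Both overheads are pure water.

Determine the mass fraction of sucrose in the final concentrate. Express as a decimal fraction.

0.5364

water in feed = 440×0.751 = 330.44 kg/h.
After stage 1: water left = (1−0.623)×330.44 = 124.58; stream total = 234.14 kg/h.
After stage 2: water left = (1−0.240)×124.58 = 94.678; final concentrate = 204.24 kg/h.
sucrose fraction = 109.56/204.24 = 0.5364.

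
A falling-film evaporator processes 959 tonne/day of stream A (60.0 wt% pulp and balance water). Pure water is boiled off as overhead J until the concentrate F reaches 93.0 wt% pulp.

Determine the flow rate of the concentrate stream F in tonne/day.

618.7 tonne/day

pulp is conserved: 959×0.600 = 575.4 tonne/day all reports to the concentrate.
Concentrate = 575.4/(target fraction) = 618.71 tonne/day.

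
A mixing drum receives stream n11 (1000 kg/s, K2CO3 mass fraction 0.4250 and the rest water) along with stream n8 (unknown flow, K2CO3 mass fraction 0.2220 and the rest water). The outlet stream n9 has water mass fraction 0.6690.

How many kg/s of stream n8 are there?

862.4 kg/s

Let n8 be the unknown flow. Total out = 1000 + n8.
water balance: 575 + 0.778·n8 = 0.669·(1000 + n8)
(0.778 − 0.669)·n8 = 0.669×1000 − 575 = 94
n8 = 94 / 0.109 = 862.39 kg/s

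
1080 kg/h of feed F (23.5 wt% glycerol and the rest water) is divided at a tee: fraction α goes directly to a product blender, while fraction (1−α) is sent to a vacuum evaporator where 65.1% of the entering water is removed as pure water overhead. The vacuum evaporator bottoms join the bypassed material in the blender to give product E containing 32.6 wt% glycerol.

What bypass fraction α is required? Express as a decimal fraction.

All 1080×0.235 = 253.8 kg/h of glycerol reaches E, so E = 253.8/0.326 = 778.53 kg/h and vapour = 301.47 kg/h.
The evaporator receives (1−α)·1080 of feed at 0.765 water and removes 0.651 of that water:
0.651×0.765×(1−α)×1080 = 301.47
(1−α) = 301.47/537.86 = 0.5605;  α = 0.4395.

0.439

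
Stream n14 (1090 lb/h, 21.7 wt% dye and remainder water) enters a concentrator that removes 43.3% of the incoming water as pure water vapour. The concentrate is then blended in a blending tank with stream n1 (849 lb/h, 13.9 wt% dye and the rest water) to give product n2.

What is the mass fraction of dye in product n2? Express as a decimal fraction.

0.226

Vapour removed = 0.433×0.783×1090 = 369.55 lb/h; concentrate = 720.45 lb/h.
dye reaching the mixer = 236.53 (from concentrate) + 849×0.139 = 354.54 lb/h.
Product flow = 720.45 + 849 = 1569.4 lb/h; dye fraction = 0.226.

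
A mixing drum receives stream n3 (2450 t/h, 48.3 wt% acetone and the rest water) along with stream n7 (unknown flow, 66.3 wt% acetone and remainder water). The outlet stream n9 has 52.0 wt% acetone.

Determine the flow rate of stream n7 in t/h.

Let n7 be the unknown flow. Total out = 2450 + n7.
acetone balance: 1183.3 + 0.663·n7 = 0.520·(2450 + n7)
(0.663 − 0.520)·n7 = 0.520×2450 − 1183.3 = 90.65
n7 = 90.65 / 0.143 = 633.92 t/h

633.9 t/h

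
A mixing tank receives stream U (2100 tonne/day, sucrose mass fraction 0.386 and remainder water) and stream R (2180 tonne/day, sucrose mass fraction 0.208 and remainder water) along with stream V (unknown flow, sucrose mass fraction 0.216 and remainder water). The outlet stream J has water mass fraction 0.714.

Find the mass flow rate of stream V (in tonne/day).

Let V be the unknown flow. Total out = 4280 + V.
water balance: 3016 + 0.784·V = 0.714·(4280 + V)
(0.784 − 0.714)·V = 0.714×4280 − 3016 = 39.96
V = 39.96 / 0.070 = 570.86 tonne/day

570.9 tonne/day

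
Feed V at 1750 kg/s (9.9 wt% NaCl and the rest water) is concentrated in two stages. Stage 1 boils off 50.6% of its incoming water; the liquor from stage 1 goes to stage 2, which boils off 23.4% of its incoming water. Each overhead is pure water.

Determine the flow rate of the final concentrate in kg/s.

water in feed = 1750×0.901 = 1576.8 kg/s.
After stage 1: water left = (1−0.506)×1576.8 = 778.91; stream total = 952.16 kg/s.
After stage 2: water left = (1−0.234)×778.91 = 596.65; final concentrate = 769.9 kg/s.

769.9 kg/s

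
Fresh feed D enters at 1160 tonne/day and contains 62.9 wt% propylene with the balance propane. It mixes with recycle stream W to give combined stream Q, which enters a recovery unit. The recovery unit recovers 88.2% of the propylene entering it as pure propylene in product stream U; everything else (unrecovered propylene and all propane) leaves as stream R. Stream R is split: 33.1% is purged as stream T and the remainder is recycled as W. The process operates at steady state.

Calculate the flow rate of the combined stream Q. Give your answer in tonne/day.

propane enters only via D and leaves only via the purge: 1160×0.371 = 0.331×(propane in R), and the recovery unit passes all propane, so propane in Q = propane in R = 1300.2 tonne/day.
propylene in Q: m_A = 1160×0.629 + (1−0.331)·(1−0.882)·m_A, so m_A = 729.64/0.9211 = 792.18 tonne/day.
Q = 792.18 + 1300.2 = 2092.4 tonne/day.

2092 tonne/day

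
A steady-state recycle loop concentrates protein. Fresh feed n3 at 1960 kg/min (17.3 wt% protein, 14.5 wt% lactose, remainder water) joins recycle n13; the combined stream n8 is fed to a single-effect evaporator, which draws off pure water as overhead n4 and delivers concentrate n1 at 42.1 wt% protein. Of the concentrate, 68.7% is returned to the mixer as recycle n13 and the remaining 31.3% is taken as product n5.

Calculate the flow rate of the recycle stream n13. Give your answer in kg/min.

1768 kg/min

Overall protein balance (none leaves overhead): protein in fresh feed = protein in product, i.e. 1960×0.173 = (1−0.687)·n1·0.421.
n1 = 339.08/(0.421×0.313) = 2573.2 kg/min.
Recycle n13 = 0.687×2573.2 = 1767.8 kg/min.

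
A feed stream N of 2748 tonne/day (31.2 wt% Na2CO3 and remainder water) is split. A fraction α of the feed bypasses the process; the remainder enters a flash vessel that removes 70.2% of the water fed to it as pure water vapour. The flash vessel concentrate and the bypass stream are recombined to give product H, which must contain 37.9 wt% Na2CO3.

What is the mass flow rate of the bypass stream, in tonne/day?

1742 tonne/day

All 2748×0.312 = 857.38 tonne/day of Na2CO3 reaches H, so H = 857.38/0.379 = 2262.2 tonne/day and vapour = 485.79 tonne/day.
The evaporator receives (1−α)·2748 of feed at 0.688 water and removes 0.702 of that water:
0.702×0.688×(1−α)×2748 = 485.79
(1−α) = 485.79/1327.2 = 0.3660;  α = 0.6340.
Bypass flow = 0.6340×2748 = 1742.2 tonne/day.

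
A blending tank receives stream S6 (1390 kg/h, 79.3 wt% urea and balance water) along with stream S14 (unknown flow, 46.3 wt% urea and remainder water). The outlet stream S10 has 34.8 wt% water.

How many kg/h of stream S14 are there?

1037 kg/h

Let S14 be the unknown flow. Total out = 1390 + S14.
water balance: 287.73 + 0.537·S14 = 0.348·(1390 + S14)
(0.537 − 0.348)·S14 = 0.348×1390 − 287.73 = 195.99
S14 = 195.99 / 0.189 = 1037 kg/h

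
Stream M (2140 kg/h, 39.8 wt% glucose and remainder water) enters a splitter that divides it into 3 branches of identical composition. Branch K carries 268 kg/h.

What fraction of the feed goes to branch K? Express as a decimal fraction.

Fraction to K = 268/2140 = 0.1252.

0.125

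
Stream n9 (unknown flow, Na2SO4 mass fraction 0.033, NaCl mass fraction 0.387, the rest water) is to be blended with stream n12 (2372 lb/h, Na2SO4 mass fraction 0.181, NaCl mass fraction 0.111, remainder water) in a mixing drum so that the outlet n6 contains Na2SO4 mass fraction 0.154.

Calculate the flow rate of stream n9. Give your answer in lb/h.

529.3 lb/h

Let n9 be the unknown flow. Total out = 2372 + n9.
Na2SO4 balance: 429.33 + 0.033·n9 = 0.154·(2372 + n9)
(0.033 − 0.154)·n9 = 0.154×2372 − 429.33 = -64.044
n9 = -64.044 / -0.121 = 529.29 lb/h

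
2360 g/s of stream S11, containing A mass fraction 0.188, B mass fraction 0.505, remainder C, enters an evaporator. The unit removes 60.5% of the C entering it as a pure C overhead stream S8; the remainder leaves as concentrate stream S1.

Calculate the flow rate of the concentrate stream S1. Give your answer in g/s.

1922 g/s

C entering = 2360×0.307 = 724.52 g/s; overhead removed = 0.605×724.52 = 438.33 g/s.
Concentrate = 2360 − 438.33 = 1921.7 g/s.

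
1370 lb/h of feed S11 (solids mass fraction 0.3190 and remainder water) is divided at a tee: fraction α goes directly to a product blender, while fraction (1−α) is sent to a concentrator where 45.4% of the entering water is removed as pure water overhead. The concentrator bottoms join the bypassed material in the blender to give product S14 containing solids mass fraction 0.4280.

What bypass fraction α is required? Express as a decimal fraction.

All 1370×0.319 = 437.03 lb/h of solids reaches S14, so S14 = 437.03/0.428 = 1021.1 lb/h and vapour = 348.9 lb/h.
The evaporator receives (1−α)·1370 of feed at 0.681 water and removes 0.454 of that water:
0.454×0.681×(1−α)×1370 = 348.9
(1−α) = 348.9/423.57 = 0.8237;  α = 0.1763.

0.176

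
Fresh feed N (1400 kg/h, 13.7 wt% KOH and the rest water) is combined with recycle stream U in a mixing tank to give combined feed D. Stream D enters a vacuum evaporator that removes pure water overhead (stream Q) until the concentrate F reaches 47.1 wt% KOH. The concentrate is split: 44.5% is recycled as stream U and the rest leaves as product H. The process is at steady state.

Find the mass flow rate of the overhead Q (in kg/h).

992.8 kg/h

Overall KOH balance (none leaves overhead): KOH in fresh feed = KOH in product, i.e. 1400×0.137 = (1−0.445)·F·0.471.
F = 191.8/(0.471×0.555) = 733.73 kg/h.
Recycle U = 0.445×733.73 = 326.51 kg/h.
Combined feed D = 1400 + 326.51 = 1726.5 kg/h.
Overhead Q = D − F = 1726.5 − 733.73 = 992.78 kg/h.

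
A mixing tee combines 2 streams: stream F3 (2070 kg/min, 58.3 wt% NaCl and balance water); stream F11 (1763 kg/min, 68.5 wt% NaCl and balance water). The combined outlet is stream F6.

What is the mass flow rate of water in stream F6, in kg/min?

1419 kg/min

water out = water in = 2070×0.417 + 1763×0.315 = 1418.5 kg/min.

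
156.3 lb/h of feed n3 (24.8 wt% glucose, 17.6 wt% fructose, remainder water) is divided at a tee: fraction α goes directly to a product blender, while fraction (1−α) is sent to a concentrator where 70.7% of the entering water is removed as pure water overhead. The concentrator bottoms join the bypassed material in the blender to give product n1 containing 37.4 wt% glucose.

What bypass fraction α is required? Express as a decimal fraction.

0.173

All 156.3×0.248 = 38.762 lb/h of glucose reaches n1, so n1 = 38.762/0.374 = 103.64 lb/h and vapour = 52.657 lb/h.
The evaporator receives (1−α)·156.3 of feed at 0.576 water and removes 0.707 of that water:
0.707×0.576×(1−α)×156.3 = 52.657
(1−α) = 52.657/63.65 = 0.8273;  α = 0.1727.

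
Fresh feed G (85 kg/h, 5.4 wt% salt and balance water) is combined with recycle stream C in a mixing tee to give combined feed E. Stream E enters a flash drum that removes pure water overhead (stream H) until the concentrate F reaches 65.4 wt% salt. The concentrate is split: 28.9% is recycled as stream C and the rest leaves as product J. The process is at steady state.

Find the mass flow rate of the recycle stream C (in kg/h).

2.853 kg/h

Overall salt balance (none leaves overhead): salt in fresh feed = salt in product, i.e. 85×0.054 = (1−0.289)·F·0.654.
F = 4.59/(0.654×0.711) = 9.8711 kg/h.
Recycle C = 0.289×9.8711 = 2.8527 kg/h.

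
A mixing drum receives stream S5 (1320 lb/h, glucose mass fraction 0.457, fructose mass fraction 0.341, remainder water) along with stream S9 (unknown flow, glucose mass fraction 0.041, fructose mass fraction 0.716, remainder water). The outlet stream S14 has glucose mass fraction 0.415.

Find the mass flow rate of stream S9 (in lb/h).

Let S9 be the unknown flow. Total out = 1320 + S9.
glucose balance: 603.24 + 0.041·S9 = 0.415·(1320 + S9)
(0.041 − 0.415)·S9 = 0.415×1320 − 603.24 = -55.44
S9 = -55.44 / -0.374 = 148.24 lb/h

148.2 lb/h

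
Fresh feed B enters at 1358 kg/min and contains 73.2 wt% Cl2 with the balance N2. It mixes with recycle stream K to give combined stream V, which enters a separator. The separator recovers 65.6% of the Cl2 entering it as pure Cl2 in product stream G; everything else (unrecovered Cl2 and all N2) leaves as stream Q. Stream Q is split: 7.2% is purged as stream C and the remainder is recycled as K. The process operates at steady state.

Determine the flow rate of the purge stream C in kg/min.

400.1 kg/min

N2 enters only via B and leaves only via the purge: 1358×0.268 = 0.072×(N2 in Q), and the separator passes all N2, so N2 in V = N2 in Q = 5054.8 kg/min.
Cl2 in V: m_A = 1358×0.732 + (1−0.072)·(1−0.656)·m_A, so m_A = 994.06/0.6808 = 1460.2 kg/min.
Q = (1−0.656)×1460.2 + 5054.8 = 5557.1 kg/min.
Purge C = 0.072×5557.1 = 400.11 kg/min.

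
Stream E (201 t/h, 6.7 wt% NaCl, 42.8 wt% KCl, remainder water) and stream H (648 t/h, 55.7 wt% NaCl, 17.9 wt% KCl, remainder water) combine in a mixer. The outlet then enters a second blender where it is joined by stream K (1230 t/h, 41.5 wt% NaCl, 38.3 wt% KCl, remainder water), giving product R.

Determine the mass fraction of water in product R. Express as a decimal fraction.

0.251

Overall, product flow = 2079 t/h.
water in = 201×0.505 + 648×0.264 + 1230×0.202 = 521.04 t/h.
water fraction in R = 0.251.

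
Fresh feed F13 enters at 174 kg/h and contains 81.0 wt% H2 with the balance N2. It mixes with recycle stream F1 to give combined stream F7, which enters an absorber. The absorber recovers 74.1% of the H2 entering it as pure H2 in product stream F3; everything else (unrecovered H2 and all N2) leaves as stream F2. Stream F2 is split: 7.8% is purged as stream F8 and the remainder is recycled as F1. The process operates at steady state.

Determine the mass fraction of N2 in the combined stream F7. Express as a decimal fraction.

N2 enters only via F13 and leaves only via the purge: 174×0.190 = 0.078×(N2 in F2), and the absorber passes all N2, so N2 in F7 = N2 in F2 = 423.85 kg/h.
H2 in F7: m_A = 174×0.810 + (1−0.078)·(1−0.741)·m_A, so m_A = 140.94/0.7612 = 185.15 kg/h.
F7 = 185.15 + 423.85 = 609 kg/h.
N2 fraction in F7 = 423.85/609 = 0.696.

0.696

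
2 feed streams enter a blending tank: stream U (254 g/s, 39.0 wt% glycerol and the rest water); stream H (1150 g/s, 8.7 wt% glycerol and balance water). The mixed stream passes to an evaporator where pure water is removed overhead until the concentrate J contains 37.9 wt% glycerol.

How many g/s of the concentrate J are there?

525.4 g/s

glycerol entering = 254×0.390 + 1150×0.087 = 199.11 g/s.
All glycerol reports to J, so J = 199.11/0.379 = 525.36 g/s.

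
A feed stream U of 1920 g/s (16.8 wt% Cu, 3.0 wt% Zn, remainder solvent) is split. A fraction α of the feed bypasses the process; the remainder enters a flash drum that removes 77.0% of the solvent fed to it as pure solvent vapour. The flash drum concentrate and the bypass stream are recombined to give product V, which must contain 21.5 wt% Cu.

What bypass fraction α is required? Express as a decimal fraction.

All 1920×0.168 = 322.56 g/s of Cu reaches V, so V = 322.56/0.215 = 1500.3 g/s and vapour = 419.72 g/s.
The evaporator receives (1−α)·1920 of feed at 0.802 solvent and removes 0.770 of that solvent:
0.770×0.802×(1−α)×1920 = 419.72
(1−α) = 419.72/1185.7 = 0.3540;  α = 0.6460.

0.646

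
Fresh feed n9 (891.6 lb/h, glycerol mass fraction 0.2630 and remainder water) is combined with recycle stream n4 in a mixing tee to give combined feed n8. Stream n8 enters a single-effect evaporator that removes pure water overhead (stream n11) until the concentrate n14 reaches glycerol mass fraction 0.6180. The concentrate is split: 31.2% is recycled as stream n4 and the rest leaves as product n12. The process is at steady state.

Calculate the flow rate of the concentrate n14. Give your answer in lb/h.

551.5 lb/h

Overall glycerol balance (none leaves overhead): glycerol in fresh feed = glycerol in product, i.e. 891.6×0.263 = (1−0.312)·n14·0.618.
n14 = 234.49/(0.618×0.688) = 551.5 lb/h.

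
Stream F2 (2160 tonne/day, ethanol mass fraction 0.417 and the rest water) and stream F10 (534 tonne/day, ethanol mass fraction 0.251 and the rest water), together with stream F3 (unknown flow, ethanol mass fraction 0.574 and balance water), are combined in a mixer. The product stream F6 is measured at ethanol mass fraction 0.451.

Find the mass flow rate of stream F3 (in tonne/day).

Let F3 be the unknown flow. Total out = 2694 + F3.
ethanol balance: 1034.8 + 0.574·F3 = 0.451·(2694 + F3)
(0.574 − 0.451)·F3 = 0.451×2694 − 1034.8 = 180.24
F3 = 180.24 / 0.123 = 1465.4 tonne/day

1465 tonne/day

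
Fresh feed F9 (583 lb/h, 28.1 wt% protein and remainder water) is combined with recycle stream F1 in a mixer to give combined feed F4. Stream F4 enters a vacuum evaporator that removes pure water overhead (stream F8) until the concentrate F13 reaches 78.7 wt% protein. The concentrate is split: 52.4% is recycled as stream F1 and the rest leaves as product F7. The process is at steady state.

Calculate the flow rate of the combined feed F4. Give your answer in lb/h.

812.2 lb/h

Overall protein balance (none leaves overhead): protein in fresh feed = protein in product, i.e. 583×0.281 = (1−0.524)·F13·0.787.
F13 = 163.82/(0.787×0.476) = 437.31 lb/h.
Recycle F1 = 0.524×437.31 = 229.15 lb/h.
Combined feed F4 = 583 + 229.15 = 812.15 lb/h.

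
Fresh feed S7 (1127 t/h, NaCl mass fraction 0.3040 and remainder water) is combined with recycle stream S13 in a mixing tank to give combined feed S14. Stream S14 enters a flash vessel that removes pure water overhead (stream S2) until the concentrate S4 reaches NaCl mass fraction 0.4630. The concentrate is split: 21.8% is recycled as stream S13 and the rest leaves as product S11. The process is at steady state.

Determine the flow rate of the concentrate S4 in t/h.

Overall NaCl balance (none leaves overhead): NaCl in fresh feed = NaCl in product, i.e. 1127×0.304 = (1−0.218)·S4·0.463.
S4 = 342.61/(0.463×0.782) = 946.26 t/h.

946.3 t/h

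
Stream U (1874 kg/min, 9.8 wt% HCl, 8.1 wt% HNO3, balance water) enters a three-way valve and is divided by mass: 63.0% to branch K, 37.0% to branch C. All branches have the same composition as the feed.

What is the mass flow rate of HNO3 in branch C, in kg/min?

Branch C total = 0.370×1874 = 693.38 kg/min.
HNO3 in C = 0.081×693.38 = 56.164 kg/min.

56.16 kg/min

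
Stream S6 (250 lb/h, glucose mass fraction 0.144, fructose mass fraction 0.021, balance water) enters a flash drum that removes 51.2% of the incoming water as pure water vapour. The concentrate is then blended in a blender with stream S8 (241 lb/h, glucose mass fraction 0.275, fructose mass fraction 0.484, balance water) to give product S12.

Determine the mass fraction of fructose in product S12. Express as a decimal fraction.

0.317

Vapour removed = 0.512×0.835×250 = 106.88 lb/h; concentrate = 143.12 lb/h.
fructose reaching the mixer = 5.25 (from concentrate) + 241×0.484 = 121.89 lb/h.
Product flow = 143.12 + 241 = 384.12 lb/h; fructose fraction = 0.317.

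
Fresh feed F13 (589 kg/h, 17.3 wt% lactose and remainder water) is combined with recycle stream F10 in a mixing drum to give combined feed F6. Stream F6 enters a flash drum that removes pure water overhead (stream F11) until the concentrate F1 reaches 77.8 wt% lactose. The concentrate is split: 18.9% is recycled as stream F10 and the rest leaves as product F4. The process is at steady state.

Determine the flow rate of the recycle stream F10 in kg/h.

30.52 kg/h

Overall lactose balance (none leaves overhead): lactose in fresh feed = lactose in product, i.e. 589×0.173 = (1−0.189)·F1·0.778.
F1 = 101.9/(0.778×0.811) = 161.5 kg/h.
Recycle F10 = 0.189×161.5 = 30.523 kg/h.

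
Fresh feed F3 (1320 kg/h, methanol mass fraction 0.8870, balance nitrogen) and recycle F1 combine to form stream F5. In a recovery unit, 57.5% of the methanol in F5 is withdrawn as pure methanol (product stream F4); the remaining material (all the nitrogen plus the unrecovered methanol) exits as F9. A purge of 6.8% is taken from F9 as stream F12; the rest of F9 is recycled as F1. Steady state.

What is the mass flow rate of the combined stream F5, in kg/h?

nitrogen enters only via F3 and leaves only via the purge: 1320×0.113 = 0.068×(nitrogen in F9), and the recovery unit passes all nitrogen, so nitrogen in F5 = nitrogen in F9 = 2193.5 kg/h.
methanol in F5: m_A = 1320×0.887 + (1−0.068)·(1−0.575)·m_A, so m_A = 1170.8/0.6039 = 1938.8 kg/h.
F5 = 1938.8 + 2193.5 = 4132.3 kg/h.

4132 kg/h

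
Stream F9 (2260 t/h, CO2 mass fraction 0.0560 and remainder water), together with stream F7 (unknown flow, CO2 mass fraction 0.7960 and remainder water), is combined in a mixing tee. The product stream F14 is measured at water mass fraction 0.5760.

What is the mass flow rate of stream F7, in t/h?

2236 t/h

Let F7 be the unknown flow. Total out = 2260 + F7.
water balance: 2133.4 + 0.204·F7 = 0.576·(2260 + F7)
(0.204 − 0.576)·F7 = 0.576×2260 − 2133.4 = -831.68
F7 = -831.68 / -0.372 = 2235.7 t/h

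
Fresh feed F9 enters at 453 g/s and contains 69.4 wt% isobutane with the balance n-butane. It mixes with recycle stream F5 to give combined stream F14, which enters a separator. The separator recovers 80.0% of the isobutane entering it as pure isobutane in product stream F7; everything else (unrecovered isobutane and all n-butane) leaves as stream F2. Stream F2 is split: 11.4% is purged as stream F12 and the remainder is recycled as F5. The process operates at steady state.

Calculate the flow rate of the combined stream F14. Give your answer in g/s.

1598 g/s

n-butane enters only via F9 and leaves only via the purge: 453×0.306 = 0.114×(n-butane in F2), and the separator passes all n-butane, so n-butane in F14 = n-butane in F2 = 1215.9 g/s.
isobutane in F14: m_A = 453×0.694 + (1−0.114)·(1−0.800)·m_A, so m_A = 314.38/0.8228 = 382.09 g/s.
F14 = 382.09 + 1215.9 = 1598 g/s.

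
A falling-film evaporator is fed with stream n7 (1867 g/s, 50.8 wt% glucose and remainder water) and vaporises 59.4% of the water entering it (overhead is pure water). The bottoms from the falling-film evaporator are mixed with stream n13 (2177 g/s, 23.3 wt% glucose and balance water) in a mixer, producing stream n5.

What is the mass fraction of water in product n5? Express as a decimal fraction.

Vapour removed = 0.594×0.492×1867 = 545.63 g/s; concentrate = 1321.4 g/s.
water reaching the mixer = 372.94 (from concentrate) + 2177×0.767 = 2042.7 g/s.
Product flow = 1321.4 + 2177 = 3498.4 g/s; water fraction = 0.584.

0.584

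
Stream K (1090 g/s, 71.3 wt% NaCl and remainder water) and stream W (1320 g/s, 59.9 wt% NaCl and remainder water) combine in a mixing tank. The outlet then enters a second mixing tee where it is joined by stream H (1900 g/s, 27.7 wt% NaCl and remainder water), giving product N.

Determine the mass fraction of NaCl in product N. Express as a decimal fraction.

0.4859

Overall, product flow = 4310 g/s.
NaCl in = 1090×0.713 + 1320×0.599 + 1900×0.277 = 2094.2 g/s.
NaCl fraction in N = 0.4859.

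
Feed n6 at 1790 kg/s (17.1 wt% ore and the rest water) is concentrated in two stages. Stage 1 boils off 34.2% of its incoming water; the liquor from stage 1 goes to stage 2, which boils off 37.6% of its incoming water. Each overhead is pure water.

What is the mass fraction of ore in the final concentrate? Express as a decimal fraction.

water in feed = 1790×0.829 = 1483.9 kg/s.
After stage 1: water left = (1−0.342)×1483.9 = 976.41; stream total = 1282.5 kg/s.
After stage 2: water left = (1−0.376)×976.41 = 609.28; final concentrate = 915.37 kg/s.
ore fraction = 306.09/915.37 = 0.334.

0.334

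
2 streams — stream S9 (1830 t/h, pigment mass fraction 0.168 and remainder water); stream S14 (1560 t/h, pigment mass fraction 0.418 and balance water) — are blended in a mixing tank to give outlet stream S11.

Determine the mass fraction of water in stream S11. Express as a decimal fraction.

0.717

Total flow out = 1830 + 1560 = 3390 t/h.
water in = 1830×0.832 + 1560×0.582 = 2430.5 t/h.
water mass fraction in S11 = 2430.5/3390 = 0.717.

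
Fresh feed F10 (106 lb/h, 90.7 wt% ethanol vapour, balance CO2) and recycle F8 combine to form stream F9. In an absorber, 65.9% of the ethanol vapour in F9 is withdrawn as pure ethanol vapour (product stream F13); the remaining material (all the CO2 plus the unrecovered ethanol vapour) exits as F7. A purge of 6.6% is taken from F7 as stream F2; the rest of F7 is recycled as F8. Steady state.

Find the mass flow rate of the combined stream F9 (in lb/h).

CO2 enters only via F10 and leaves only via the purge: 106×0.093 = 0.066×(CO2 in F7), and the absorber passes all CO2, so CO2 in F9 = CO2 in F7 = 149.36 lb/h.
ethanol vapour in F9: m_A = 106×0.907 + (1−0.066)·(1−0.659)·m_A, so m_A = 96.142/0.6815 = 141.07 lb/h.
F9 = 141.07 + 149.36 = 290.44 lb/h.

290.4 lb/h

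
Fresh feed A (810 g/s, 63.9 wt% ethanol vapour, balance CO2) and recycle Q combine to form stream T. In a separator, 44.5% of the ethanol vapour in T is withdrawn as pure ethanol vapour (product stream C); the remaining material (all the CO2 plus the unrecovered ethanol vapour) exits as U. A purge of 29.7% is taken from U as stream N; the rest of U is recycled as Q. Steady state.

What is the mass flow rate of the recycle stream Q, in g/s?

CO2 enters only via A and leaves only via the purge: 810×0.361 = 0.297×(CO2 in U), and the separator passes all CO2, so CO2 in T = CO2 in U = 984.55 g/s.
ethanol vapour in T: m_A = 810×0.639 + (1−0.297)·(1−0.445)·m_A, so m_A = 517.59/0.6098 = 848.74 g/s.
U = (1−0.445)×848.74 + 984.55 = 1455.6 g/s.
Recycle Q = (1−0.297)×1455.6 = 1023.3 g/s.

1023 g/s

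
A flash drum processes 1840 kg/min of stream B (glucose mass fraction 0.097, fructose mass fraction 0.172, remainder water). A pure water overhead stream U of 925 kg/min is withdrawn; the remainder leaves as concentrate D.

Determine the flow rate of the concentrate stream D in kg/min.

915 kg/min

Concentrate = 1840 − 925 = 915 kg/min.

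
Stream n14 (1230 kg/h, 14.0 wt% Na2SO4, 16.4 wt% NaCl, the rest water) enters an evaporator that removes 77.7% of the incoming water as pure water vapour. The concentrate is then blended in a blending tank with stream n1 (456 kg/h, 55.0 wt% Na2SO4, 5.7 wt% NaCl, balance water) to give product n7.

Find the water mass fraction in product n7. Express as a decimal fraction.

0.363

Vapour removed = 0.777×0.696×1230 = 665.17 kg/h; concentrate = 564.83 kg/h.
water reaching the mixer = 190.91 (from concentrate) + 456×0.393 = 370.11 kg/h.
Product flow = 564.83 + 456 = 1020.8 kg/h; water fraction = 0.363.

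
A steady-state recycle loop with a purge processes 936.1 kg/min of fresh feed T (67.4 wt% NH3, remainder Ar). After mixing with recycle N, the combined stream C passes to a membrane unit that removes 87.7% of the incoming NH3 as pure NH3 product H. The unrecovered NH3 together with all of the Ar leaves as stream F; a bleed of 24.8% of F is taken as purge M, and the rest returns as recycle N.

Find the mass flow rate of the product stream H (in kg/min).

609.7 kg/min

NH3 in C: m_A = 936.1×0.674 + (1−0.248)·(1−0.877)·m_A, so m_A = 630.93/0.9075 = 695.24 kg/min.
Product H = 0.877×695.24 = 609.72 kg/min.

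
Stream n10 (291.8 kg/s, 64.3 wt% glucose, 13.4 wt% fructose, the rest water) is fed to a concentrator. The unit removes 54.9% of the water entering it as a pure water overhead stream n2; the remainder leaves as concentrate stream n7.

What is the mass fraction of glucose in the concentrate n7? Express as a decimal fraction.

0.7327

glucose is not removed: 291.8×0.643 = 187.63 kg/s of glucose enters n7.
water entering = 291.8×0.223 = 65.071 kg/s; overhead removed = 0.549×65.071 = 35.724 kg/s.
Concentrate = 291.8 − 35.724 = 256.08 kg/s.
Mass fraction = 187.63/256.08 = 0.7327.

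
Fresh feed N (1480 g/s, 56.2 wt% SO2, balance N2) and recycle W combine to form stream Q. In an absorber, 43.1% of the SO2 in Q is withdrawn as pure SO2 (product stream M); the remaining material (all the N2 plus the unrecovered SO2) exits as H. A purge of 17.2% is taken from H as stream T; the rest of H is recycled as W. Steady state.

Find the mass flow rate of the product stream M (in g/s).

SO2 in Q: m_A = 1480×0.562 + (1−0.172)·(1−0.431)·m_A, so m_A = 831.76/0.5289 = 1572.7 g/s.
Product M = 0.431×1572.7 = 677.84 g/s.

677.8 g/s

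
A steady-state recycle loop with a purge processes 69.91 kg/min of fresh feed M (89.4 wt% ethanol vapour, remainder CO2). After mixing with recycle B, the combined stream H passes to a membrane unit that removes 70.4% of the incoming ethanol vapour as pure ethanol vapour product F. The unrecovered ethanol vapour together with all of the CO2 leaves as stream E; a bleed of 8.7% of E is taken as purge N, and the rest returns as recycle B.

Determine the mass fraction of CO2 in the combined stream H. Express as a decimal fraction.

CO2 enters only via M and leaves only via the purge: 69.91×0.106 = 0.087×(CO2 in E), and the membrane unit passes all CO2, so CO2 in H = CO2 in E = 85.178 kg/min.
ethanol vapour in H: m_A = 69.91×0.894 + (1−0.087)·(1−0.704)·m_A, so m_A = 62.5/0.7298 = 85.645 kg/min.
H = 85.645 + 85.178 = 170.82 kg/min.
CO2 fraction in H = 85.178/170.82 = 0.499.

0.499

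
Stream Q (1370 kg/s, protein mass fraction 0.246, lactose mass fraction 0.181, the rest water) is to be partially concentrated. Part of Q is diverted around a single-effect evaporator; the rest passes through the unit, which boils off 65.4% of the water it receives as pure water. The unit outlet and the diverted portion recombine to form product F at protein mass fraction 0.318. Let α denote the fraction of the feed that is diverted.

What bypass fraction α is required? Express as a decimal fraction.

All 1370×0.246 = 337.02 kg/s of protein reaches F, so F = 337.02/0.318 = 1059.8 kg/s and vapour = 310.19 kg/s.
The evaporator receives (1−α)·1370 of feed at 0.573 water and removes 0.654 of that water:
0.654×0.573×(1−α)×1370 = 310.19
(1−α) = 310.19/513.4 = 0.6042;  α = 0.3958.

0.396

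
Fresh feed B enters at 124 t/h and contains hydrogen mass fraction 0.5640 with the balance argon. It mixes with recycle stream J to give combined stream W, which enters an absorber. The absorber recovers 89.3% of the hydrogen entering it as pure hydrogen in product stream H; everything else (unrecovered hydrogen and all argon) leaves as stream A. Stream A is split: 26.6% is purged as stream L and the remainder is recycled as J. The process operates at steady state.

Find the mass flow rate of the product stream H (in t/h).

hydrogen in W: m_A = 124×0.564 + (1−0.266)·(1−0.893)·m_A, so m_A = 69.936/0.9215 = 75.897 t/h.
Product H = 0.893×75.897 = 67.776 t/h.

67.78 t/h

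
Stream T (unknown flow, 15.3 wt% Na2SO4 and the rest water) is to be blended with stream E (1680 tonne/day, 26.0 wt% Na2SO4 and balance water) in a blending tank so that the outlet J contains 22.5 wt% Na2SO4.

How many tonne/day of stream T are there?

816.7 tonne/day

Let T be the unknown flow. Total out = 1680 + T.
Na2SO4 balance: 436.8 + 0.153·T = 0.225·(1680 + T)
(0.153 − 0.225)·T = 0.225×1680 − 436.8 = -58.8
T = -58.8 / -0.072 = 816.67 tonne/day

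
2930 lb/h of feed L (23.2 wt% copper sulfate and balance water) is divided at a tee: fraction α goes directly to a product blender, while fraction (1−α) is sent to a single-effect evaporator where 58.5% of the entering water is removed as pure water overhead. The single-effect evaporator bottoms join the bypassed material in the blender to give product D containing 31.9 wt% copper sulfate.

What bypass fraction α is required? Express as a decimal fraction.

0.393

All 2930×0.232 = 679.76 lb/h of copper sulfate reaches D, so D = 679.76/0.319 = 2130.9 lb/h and vapour = 799.09 lb/h.
The evaporator receives (1−α)·2930 of feed at 0.768 water and removes 0.585 of that water:
0.585×0.768×(1−α)×2930 = 799.09
(1−α) = 799.09/1316.4 = 0.6070;  α = 0.3930.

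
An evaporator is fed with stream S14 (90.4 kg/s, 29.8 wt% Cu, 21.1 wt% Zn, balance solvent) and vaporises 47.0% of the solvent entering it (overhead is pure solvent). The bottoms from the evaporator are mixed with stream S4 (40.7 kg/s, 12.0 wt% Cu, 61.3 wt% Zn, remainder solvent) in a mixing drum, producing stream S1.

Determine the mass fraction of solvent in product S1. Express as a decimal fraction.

0.312

Vapour removed = 0.470×0.491×90.4 = 20.862 kg/s; concentrate = 69.538 kg/s.
solvent reaching the mixer = 23.525 (from concentrate) + 40.7×0.267 = 34.392 kg/s.
Product flow = 69.538 + 40.7 = 110.24 kg/s; solvent fraction = 0.312.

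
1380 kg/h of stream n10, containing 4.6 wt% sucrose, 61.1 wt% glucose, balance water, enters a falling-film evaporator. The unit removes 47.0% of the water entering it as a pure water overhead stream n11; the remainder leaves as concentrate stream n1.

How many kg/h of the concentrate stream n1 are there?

water entering = 1380×0.343 = 473.34 kg/h; overhead removed = 0.470×473.34 = 222.47 kg/h.
Concentrate = 1380 − 222.47 = 1157.5 kg/h.

1158 kg/h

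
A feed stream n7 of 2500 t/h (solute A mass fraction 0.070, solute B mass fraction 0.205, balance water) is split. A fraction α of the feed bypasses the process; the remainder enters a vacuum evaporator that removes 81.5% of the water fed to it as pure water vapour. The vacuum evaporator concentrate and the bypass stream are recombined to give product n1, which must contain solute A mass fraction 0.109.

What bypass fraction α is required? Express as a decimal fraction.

All 2500×0.070 = 175 t/h of solute A reaches n1, so n1 = 175/0.109 = 1605.5 t/h and vapour = 894.5 t/h.
The evaporator receives (1−α)·2500 of feed at 0.725 water and removes 0.815 of that water:
0.815×0.725×(1−α)×2500 = 894.5
(1−α) = 894.5/1477.2 = 0.6055;  α = 0.3945.

0.394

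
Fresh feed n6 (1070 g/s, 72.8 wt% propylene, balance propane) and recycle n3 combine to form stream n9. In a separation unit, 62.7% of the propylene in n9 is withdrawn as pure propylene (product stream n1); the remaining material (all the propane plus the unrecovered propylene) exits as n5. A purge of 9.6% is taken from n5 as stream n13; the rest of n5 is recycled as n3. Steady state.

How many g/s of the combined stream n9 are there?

propane enters only via n6 and leaves only via the purge: 1070×0.272 = 0.096×(propane in n5), and the separation unit passes all propane, so propane in n9 = propane in n5 = 3031.7 g/s.
propylene in n9: m_A = 1070×0.728 + (1−0.096)·(1−0.627)·m_A, so m_A = 778.96/0.6628 = 1175.2 g/s.
n9 = 1175.2 + 3031.7 = 4206.9 g/s.

4207 g/s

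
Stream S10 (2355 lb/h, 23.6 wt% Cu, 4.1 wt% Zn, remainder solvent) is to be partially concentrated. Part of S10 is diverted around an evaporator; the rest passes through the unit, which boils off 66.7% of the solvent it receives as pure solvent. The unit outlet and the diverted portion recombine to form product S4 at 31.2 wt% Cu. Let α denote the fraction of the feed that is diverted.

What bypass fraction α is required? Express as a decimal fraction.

All 2355×0.236 = 555.78 lb/h of Cu reaches S4, so S4 = 555.78/0.312 = 1781.3 lb/h and vapour = 573.65 lb/h.
The evaporator receives (1−α)·2355 of feed at 0.723 solvent and removes 0.667 of that solvent:
0.667×0.723×(1−α)×2355 = 573.65
(1−α) = 573.65/1135.7 = 0.5051;  α = 0.4949.

0.495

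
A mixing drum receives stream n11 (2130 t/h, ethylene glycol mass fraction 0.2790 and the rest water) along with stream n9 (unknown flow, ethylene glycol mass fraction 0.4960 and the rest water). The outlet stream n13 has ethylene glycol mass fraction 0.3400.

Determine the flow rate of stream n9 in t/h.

832.9 t/h

Let n9 be the unknown flow. Total out = 2130 + n9.
ethylene glycol balance: 594.27 + 0.496·n9 = 0.340·(2130 + n9)
(0.496 − 0.340)·n9 = 0.340×2130 − 594.27 = 129.93
n9 = 129.93 / 0.156 = 832.88 t/h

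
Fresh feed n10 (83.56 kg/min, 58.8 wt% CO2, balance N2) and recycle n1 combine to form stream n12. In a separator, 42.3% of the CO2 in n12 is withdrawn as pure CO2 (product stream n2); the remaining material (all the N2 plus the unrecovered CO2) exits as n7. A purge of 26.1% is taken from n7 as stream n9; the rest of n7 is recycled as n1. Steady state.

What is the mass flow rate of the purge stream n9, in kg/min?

47.33 kg/min

N2 enters only via n10 and leaves only via the purge: 83.56×0.412 = 0.261×(N2 in n7), and the separator passes all N2, so N2 in n12 = N2 in n7 = 131.9 kg/min.
CO2 in n12: m_A = 83.56×0.588 + (1−0.261)·(1−0.423)·m_A, so m_A = 49.133/0.5736 = 85.658 kg/min.
n7 = (1−0.423)×85.658 + 131.9 = 181.33 kg/min.
Purge n9 = 0.261×181.33 = 47.327 kg/min.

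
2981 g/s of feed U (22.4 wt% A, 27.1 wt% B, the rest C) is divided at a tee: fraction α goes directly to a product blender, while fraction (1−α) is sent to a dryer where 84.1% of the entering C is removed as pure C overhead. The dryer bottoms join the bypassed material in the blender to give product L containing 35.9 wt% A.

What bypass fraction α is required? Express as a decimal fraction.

All 2981×0.224 = 667.74 g/s of A reaches L, so L = 667.74/0.359 = 1860 g/s and vapour = 1121 g/s.
The evaporator receives (1−α)·2981 of feed at 0.505 C and removes 0.841 of that C:
0.841×0.505×(1−α)×2981 = 1121
(1−α) = 1121/1266 = 0.8854;  α = 0.1146.

0.115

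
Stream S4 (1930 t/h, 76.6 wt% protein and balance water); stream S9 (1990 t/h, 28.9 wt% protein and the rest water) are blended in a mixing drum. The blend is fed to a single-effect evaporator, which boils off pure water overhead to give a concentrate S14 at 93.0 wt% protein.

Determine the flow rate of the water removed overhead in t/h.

protein entering = 1930×0.766 + 1990×0.289 = 2053.5 t/h.
All protein reports to S14, so S14 = 2053.5/0.930 = 2208.1 t/h.
Total feed = 3920 t/h; overhead = 3920 − 2208.1 = 1711.9 t/h.

1712 t/h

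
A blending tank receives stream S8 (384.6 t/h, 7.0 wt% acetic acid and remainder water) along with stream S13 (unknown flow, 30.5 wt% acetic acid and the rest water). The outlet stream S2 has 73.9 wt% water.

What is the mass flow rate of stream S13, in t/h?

1670 t/h

Let S13 be the unknown flow. Total out = 384.6 + S13.
water balance: 357.68 + 0.695·S13 = 0.739·(384.6 + S13)
(0.695 − 0.739)·S13 = 0.739×384.6 − 357.68 = -73.459
S13 = -73.459 / -0.044 = 1669.5 t/h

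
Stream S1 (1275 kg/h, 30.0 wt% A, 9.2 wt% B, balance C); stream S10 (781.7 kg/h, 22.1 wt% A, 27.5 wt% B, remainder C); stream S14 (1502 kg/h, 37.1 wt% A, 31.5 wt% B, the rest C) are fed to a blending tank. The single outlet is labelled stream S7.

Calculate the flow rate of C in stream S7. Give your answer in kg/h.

C out = C in = 1275×0.608 + 781.7×0.504 + 1502×0.314 = 1640.8 kg/h.

1641 kg/h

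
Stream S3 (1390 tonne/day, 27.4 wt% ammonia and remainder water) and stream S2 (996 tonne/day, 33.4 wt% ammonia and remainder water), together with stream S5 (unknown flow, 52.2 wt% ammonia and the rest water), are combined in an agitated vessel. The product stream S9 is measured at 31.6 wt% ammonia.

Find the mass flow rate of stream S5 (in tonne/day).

Let S5 be the unknown flow. Total out = 2386 + S5.
ammonia balance: 713.52 + 0.522·S5 = 0.316·(2386 + S5)
(0.522 − 0.316)·S5 = 0.316×2386 − 713.52 = 40.452
S5 = 40.452 / 0.206 = 196.37 tonne/day

196.4 tonne/day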